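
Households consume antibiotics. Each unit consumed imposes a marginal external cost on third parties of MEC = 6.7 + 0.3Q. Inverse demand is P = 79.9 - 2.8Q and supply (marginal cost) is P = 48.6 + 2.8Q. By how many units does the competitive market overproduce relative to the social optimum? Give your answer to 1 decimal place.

Market equilibrium (private): 48.6 + 2.8Q = 79.9 - 2.8Q → Q_m = 5.5893.
Social marginal benefit = demand − MEC = 73.2 - 3.1Q.
Set SMB = MC: 73.2 - 3.1Q = 48.6 + 2.8Q → Q* = 4.1695.
Gap = |5.5893 − 4.1695| = 1.4198.

1.4 units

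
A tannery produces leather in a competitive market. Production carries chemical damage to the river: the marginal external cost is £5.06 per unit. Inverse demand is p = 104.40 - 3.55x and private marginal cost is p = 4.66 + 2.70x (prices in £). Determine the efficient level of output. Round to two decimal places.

x* = 15.15

Social marginal cost = private MC + MEC = 9.72 + 2.70x.
Set SMC = demand: 9.72 + 2.70x = 104.40 - 3.55x → x* = 15.1488.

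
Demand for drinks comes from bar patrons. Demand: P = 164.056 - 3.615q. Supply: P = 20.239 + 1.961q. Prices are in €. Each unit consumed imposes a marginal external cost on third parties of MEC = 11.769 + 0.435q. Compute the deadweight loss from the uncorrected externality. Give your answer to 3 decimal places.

Market equilibrium (private): 20.239 + 1.961q = 164.056 - 3.615q → q_m = 25.7921.
Social marginal benefit = demand − MEC = 152.287 - 4.050q.
Set SMB = MC: 152.287 - 4.050q = 20.239 + 1.961q → q* = 21.9677.
The loss is the area between SMB and MC from q* to q_m; with linear curves that's a triangle of height MEC(q_m).
DWL = ½ × 3.8244 × 22.9886 = 43.9588.

DWL = €43.959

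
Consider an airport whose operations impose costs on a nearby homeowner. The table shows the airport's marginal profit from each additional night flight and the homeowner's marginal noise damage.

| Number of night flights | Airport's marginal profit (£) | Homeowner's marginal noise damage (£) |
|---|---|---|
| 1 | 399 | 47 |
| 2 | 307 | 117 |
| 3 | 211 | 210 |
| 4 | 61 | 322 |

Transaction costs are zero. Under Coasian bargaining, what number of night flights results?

Bargaining reaches the level where marginal profit last exceeds marginal noise damage.
That holds through level 3 (211 ≥ 210) but not at 4 (61 < 322).

3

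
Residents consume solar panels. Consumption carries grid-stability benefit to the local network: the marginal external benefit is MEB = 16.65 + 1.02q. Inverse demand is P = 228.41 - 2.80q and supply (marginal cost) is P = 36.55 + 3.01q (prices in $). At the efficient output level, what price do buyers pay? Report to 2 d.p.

P = $106.53

Social marginal benefit = demand + MEB = 245.06 - 1.78q.
Set SMB = MC: 245.06 - 1.78q = 36.55 + 3.01q → q* = 43.5303.
Consumer price on the demand curve at q*: 228.41 − 2.80×43.5303 = 106.5252.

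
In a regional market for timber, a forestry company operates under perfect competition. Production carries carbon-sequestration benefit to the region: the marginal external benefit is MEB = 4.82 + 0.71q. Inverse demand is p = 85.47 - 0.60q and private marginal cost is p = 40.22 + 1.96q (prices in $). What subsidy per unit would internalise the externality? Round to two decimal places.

subsidy = $24.04 per unit

Social marginal cost = private MC − MEB = 35.40 + 1.25q.
Set SMC = demand: 35.40 + 1.25q = 85.47 - 0.60q → q* = 27.0649.
The Pigouvian subsidy equals MEB at q*: 4.82 + 0.71×27.0649 = 24.0361.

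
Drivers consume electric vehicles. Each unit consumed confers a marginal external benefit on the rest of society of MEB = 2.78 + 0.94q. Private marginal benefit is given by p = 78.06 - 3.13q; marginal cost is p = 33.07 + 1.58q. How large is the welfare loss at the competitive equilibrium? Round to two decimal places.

DWL = 18.34

Market equilibrium (private): 33.07 + 1.58q = 78.06 - 3.13q → q_m = 9.5520.
Social marginal benefit = demand + MEB = 80.84 - 2.19q.
Set SMB = MC: 80.84 - 2.19q = 33.07 + 1.58q → q* = 12.6711.
Height of the DWL triangle at q_m is SMB(q_m) − MC(q_m) = MEB(q_m) = 11.7589.
DWL = ½ × 3.1191 × 11.7589 = 18.3386.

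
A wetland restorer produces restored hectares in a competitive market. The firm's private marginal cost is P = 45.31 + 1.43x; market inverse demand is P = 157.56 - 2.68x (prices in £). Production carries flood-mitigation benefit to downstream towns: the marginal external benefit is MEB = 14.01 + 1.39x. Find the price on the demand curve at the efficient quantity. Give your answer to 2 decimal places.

Social marginal cost = private MC − MEB = 31.30 + 0.04x.
Set SMC = demand: 31.30 + 0.04x = 157.56 - 2.68x → x* = 46.4191.
Consumer price on the demand curve at x*: 157.56 − 2.68×46.4191 = 33.1568.

P = £33.16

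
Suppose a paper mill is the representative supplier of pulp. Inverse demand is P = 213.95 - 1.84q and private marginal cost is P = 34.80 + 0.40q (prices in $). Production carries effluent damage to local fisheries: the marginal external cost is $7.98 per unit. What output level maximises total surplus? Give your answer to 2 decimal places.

q* = 76.42

Social marginal cost = private MC + MEC = 42.78 + 0.40q.
Set SMC = demand: 42.78 + 0.40q = 213.95 - 1.84q → q* = 76.4152.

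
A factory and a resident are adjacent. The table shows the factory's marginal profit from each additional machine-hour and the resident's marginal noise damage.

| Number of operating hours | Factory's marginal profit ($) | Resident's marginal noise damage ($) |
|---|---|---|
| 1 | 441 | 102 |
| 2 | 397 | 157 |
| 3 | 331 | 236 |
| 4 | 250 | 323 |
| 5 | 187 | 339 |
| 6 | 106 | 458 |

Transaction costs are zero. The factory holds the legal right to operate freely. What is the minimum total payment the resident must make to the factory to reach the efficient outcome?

Left alone the factory would choose level 6 (marginal profit stays positive).
Efficient level: k* = 3 (marginal profit ≥ marginal noise damage through 3).
The resident must at least cover the factory's forgone profit from cutting 6→3: 250 + 187 + 106 = 543.

$543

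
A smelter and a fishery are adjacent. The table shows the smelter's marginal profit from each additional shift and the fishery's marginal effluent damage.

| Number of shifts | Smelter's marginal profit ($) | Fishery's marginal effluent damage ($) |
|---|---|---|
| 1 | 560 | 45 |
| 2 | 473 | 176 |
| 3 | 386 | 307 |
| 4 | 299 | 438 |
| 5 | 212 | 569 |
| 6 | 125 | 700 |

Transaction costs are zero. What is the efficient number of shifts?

Bargaining reaches the level where marginal profit last exceeds marginal effluent damage.
That holds through level 3 (386 ≥ 307) but not at 4 (299 < 438).

3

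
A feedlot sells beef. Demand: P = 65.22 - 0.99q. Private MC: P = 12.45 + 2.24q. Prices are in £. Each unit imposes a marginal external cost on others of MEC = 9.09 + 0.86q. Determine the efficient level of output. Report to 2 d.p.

Social marginal cost = private MC + MEC = 21.54 + 3.10q.
Set SMC = demand: 21.54 + 3.10q = 65.22 - 0.99q → q* = 10.6797.

q* = 10.68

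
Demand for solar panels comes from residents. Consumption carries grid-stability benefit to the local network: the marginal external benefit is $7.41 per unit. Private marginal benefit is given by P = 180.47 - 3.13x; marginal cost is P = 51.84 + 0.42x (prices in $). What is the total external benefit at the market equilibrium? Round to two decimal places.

$268.49

Market equilibrium (private): 51.84 + 0.42x = 180.47 - 3.13x → x_m = 36.2338.
Total external benefit = MEB × x_m = 7.41 × 36.2338 = 268.4925.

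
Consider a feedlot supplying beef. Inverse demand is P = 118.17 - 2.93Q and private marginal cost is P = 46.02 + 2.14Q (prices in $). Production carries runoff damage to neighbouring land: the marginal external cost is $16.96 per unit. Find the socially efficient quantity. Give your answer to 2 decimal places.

Social marginal cost = private MC + MEC = 62.98 + 2.14Q.
Set SMC = demand: 62.98 + 2.14Q = 118.17 - 2.93Q → Q* = 10.8856.

Q* = 10.89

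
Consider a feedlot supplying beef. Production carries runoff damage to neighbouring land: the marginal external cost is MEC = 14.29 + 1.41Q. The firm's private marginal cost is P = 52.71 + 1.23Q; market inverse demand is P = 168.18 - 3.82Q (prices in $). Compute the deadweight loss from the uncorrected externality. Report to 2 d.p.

Market equilibrium (private): 52.71 + 1.23Q = 168.18 - 3.82Q → Q_m = 22.8653.
Social marginal cost = private MC + MEC = 67.00 + 2.64Q.
Set SMC = demand: 67.00 + 2.64Q = 168.18 - 3.82Q → Q* = 15.6625.
The loss is the area between SMC and demand from Q* to Q_m; with linear curves that's a triangle of height MEC(Q_m).
DWL = ½ × 7.2028 × 46.5301 = 167.5735.

DWL = $167.57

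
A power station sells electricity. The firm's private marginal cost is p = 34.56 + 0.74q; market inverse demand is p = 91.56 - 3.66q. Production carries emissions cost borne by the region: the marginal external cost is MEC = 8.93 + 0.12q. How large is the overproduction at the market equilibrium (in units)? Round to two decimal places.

2.32 units

Market equilibrium (private): 34.56 + 0.74q = 91.56 - 3.66q → q_m = 12.9545.
Social marginal cost = private MC + MEC = 43.49 + 0.86q.
Set SMC = demand: 43.49 + 0.86q = 91.56 - 3.66q → q* = 10.6350.
Gap = |12.9545 − 10.6350| = 2.3195.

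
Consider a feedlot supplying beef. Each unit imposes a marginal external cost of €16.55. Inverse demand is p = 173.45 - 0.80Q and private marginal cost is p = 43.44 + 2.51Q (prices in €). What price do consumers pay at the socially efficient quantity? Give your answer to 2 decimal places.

Social marginal cost = private MC + MEC = 59.99 + 2.51Q.
Set SMC = demand: 59.99 + 2.51Q = 173.45 - 0.80Q → Q* = 34.2779.
Consumer price on the demand curve at Q*: 173.45 − 0.80×34.2779 = 146.0277.

P = €146.03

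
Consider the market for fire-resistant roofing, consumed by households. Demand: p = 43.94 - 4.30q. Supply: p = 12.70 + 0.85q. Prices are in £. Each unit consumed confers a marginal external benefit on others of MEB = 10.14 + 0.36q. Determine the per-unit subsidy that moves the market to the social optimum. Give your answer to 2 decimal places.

Social marginal benefit = demand + MEB = 54.08 - 3.94q.
Set SMB = MC: 54.08 - 3.94q = 12.70 + 0.85q → q* = 8.6388.
The Pigouvian subsidy equals MEB at q*: 10.14 + 0.36×8.6388 = 13.2500.

subsidy = £13.25 per unit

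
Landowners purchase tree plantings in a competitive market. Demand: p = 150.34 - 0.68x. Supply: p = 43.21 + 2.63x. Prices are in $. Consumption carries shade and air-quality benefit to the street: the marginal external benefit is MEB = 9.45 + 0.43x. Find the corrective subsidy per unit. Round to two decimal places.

Social marginal benefit = demand + MEB = 159.79 - 0.25x.
Set SMB = MC: 159.79 - 0.25x = 43.21 + 2.63x → x* = 40.4792.
The Pigouvian subsidy equals MEB at x*: 9.45 + 0.43×40.4792 = 26.8561.

subsidy = $26.86 per unit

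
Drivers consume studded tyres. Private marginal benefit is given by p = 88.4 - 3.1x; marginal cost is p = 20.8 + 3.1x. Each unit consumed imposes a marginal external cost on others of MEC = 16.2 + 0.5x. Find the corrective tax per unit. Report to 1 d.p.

Social marginal benefit = demand − MEC = 72.2 - 3.6x.
Set SMB = MC: 72.2 - 3.6x = 20.8 + 3.1x → x* = 7.6716.
The Pigouvian tax equals MEC at x*: 16.2 + 0.5×7.6716 = 20.0358.

tax = 20.0 per unit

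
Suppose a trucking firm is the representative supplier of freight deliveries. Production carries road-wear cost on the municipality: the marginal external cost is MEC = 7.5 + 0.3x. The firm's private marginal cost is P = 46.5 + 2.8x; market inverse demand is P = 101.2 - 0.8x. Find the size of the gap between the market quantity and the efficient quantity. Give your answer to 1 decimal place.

3.1 units

Market equilibrium (private): 46.5 + 2.8x = 101.2 - 0.8x → x_m = 15.1944.
Social marginal cost = private MC + MEC = 54.0 + 3.1x.
Set SMC = demand: 54.0 + 3.1x = 101.2 - 0.8x → x* = 12.1026.
Gap = |15.1944 − 12.1026| = 3.0918.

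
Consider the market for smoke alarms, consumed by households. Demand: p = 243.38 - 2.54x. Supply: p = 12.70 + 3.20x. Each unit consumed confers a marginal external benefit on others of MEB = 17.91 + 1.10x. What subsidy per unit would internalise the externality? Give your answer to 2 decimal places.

Social marginal benefit = demand + MEB = 261.29 - 1.44x.
Set SMB = MC: 261.29 - 1.44x = 12.70 + 3.20x → x* = 53.5754.
The Pigouvian subsidy equals MEB at x*: 17.91 + 1.10×53.5754 = 76.8429.

subsidy = 76.84 per unit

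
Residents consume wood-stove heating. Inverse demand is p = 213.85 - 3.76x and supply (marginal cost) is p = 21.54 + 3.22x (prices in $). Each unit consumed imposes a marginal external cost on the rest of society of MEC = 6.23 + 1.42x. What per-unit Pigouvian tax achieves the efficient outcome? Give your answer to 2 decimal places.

Social marginal benefit = demand − MEC = 207.62 - 5.18x.
Set SMB = MC: 207.62 - 5.18x = 21.54 + 3.22x → x* = 22.1524.
The Pigouvian tax equals MEC at x*: 6.23 + 1.42×22.1524 = 37.6864.

tax = $37.69 per unit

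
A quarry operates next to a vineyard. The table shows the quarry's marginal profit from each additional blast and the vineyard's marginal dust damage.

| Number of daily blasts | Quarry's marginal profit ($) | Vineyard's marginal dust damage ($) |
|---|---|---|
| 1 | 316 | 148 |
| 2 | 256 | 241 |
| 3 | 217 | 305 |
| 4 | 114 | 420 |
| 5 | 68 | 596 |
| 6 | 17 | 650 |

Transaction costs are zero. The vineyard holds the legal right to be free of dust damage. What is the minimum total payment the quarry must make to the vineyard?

Efficient level: marginal profit ≥ marginal dust damage through level 2, so k* = 2.
With the vineyard holding the right, the quarry must at least compensate total damage at k*: 148 + 241 = 389.

$389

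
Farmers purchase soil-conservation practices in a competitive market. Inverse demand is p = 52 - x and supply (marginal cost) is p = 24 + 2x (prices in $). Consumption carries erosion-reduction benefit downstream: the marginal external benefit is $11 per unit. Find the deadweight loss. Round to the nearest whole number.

DWL = $20

Market equilibrium (private): 24 + 2x = 52 - x → x_m = 9.3333.
Social marginal benefit = demand + MEB = 63 - x.
Set SMB = MC: 63 - x = 24 + 2x → x* = 13.0000.
Between x* and x_m the wedge SMB − MC runs linearly from 0 to MEB(x_m), so the loss is a triangle.
DWL = ½ × 3.6667 × 11.0000 = 20.1669.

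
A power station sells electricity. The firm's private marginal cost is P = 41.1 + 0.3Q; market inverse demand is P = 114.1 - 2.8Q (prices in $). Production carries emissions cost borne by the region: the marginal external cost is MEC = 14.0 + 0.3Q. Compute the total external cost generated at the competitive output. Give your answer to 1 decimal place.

Market equilibrium (private): 41.1 + 0.3Q = 114.1 - 2.8Q → Q_m = 23.5484.
Total external cost = ∫₀^{Q_m} (14.0 + 0.3Q) dQ = 14.0×23.5484 + ½×0.3×23.5484² = 412.8567.

$412.9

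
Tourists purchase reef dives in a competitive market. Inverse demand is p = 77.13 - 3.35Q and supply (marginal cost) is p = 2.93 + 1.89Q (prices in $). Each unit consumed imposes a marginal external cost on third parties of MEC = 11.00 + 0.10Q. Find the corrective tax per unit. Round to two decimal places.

tax = $12.18 per unit

Social marginal benefit = demand − MEC = 66.13 - 3.45Q.
Set SMB = MC: 66.13 - 3.45Q = 2.93 + 1.89Q → Q* = 11.8352.
The Pigouvian tax equals MEC at Q*: 11.00 + 0.10×11.8352 = 12.1835.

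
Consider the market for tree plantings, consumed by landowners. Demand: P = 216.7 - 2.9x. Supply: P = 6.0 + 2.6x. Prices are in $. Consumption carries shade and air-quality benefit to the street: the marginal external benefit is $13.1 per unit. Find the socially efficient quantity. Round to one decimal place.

Social marginal benefit = demand + MEB = 229.8 - 2.9x.
Set SMB = MC: 229.8 - 2.9x = 6.0 + 2.6x → x* = 40.6909.

x* = 40.7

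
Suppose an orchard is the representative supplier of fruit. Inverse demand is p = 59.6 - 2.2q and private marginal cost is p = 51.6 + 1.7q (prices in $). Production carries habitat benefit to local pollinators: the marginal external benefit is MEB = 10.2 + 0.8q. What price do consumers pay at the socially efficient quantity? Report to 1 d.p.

Social marginal cost = private MC − MEB = 41.4 + 0.9q.
Set SMC = demand: 41.4 + 0.9q = 59.6 - 2.2q → q* = 5.8710.
Consumer price on the demand curve at q*: 59.6 − 2.2×5.8710 = 46.6838.

P = $46.7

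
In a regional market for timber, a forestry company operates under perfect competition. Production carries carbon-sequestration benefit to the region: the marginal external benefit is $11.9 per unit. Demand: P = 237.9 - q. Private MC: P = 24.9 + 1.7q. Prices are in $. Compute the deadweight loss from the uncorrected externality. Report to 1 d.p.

DWL = $26.2

Market equilibrium (private): 24.9 + 1.7q = 237.9 - q → q_m = 78.8889.
Social marginal cost = private MC − MEB = 13.0 + 1.7q.
Set SMC = demand: 13.0 + 1.7q = 237.9 - q → q* = 83.2963.
Height of the DWL triangle at q_m is demand(q_m) − SMC(q_m) = MEB(q_m) = 11.9000.
DWL = ½ × 4.4074 × 11.9000 = 26.2240.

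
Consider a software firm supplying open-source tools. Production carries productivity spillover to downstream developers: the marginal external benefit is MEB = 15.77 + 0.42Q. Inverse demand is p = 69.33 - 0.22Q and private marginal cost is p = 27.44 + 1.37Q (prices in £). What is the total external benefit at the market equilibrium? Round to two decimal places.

Market equilibrium (private): 27.44 + 1.37Q = 69.33 - 0.22Q → Q_m = 26.3459.
Total external benefit = ∫₀^{Q_m} (15.77 + 0.42Q) dQ = 15.77×26.3459 + ½×0.42×26.3459² = 561.2372.

£561.24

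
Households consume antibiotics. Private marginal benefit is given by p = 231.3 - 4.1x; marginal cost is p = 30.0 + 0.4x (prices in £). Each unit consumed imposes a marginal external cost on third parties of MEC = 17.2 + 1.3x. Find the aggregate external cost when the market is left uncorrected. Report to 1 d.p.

£2070.1

Market equilibrium (private): 30.0 + 0.4x = 231.3 - 4.1x → x_m = 44.7333.
Total external cost = ∫₀^{x_m} (17.2 + 1.3x) dx = 17.2×44.7333 + ½×1.3×44.7333² = 2070.1070.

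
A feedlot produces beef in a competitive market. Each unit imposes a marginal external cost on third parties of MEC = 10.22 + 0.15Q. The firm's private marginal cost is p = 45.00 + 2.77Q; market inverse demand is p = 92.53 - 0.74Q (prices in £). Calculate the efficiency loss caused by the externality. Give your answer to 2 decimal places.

Market equilibrium (private): 45.00 + 2.77Q = 92.53 - 0.74Q → Q_m = 13.5413.
Social marginal cost = private MC + MEC = 55.22 + 2.92Q.
Set SMC = demand: 55.22 + 2.92Q = 92.53 - 0.74Q → Q* = 10.1940.
Height of the DWL triangle at Q_m is SMC(Q_m) − demand(Q_m) = MEC(Q_m) = 12.2512.
DWL = ½ × 3.3473 × 12.2512 = 20.5042.

DWL = £20.50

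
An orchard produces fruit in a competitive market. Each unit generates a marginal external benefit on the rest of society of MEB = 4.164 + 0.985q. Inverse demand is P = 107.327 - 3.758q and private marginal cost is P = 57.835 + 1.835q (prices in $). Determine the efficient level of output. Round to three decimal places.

q* = 11.644

Social marginal cost = private MC − MEB = 53.671 + 0.850q.
Set SMC = demand: 53.671 + 0.850q = 107.327 - 3.758q → q* = 11.6441.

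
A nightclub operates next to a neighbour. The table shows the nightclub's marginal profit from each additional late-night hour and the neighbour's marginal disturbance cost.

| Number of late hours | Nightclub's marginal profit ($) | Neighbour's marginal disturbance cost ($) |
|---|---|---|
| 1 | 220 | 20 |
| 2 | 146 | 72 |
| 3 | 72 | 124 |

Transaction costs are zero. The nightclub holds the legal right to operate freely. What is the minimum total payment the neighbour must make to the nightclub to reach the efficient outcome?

Left alone the nightclub would choose level 3 (marginal profit stays positive).
Efficient level: k* = 2 (marginal profit ≥ marginal disturbance cost through 2).
The neighbour must at least cover the nightclub's forgone profit from cutting 3→2: 72 = 72.

$72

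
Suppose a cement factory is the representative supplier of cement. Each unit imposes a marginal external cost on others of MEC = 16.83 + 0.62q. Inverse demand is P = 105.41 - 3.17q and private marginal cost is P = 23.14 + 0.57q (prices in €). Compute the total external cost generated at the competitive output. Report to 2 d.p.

€520.22

Market equilibrium (private): 23.14 + 0.57q = 105.41 - 3.17q → q_m = 21.9973.
Total external cost = ∫₀^{q_m} (16.83 + 0.62q) dq = 16.83×21.9973 + ½×0.62×21.9973² = 520.2177.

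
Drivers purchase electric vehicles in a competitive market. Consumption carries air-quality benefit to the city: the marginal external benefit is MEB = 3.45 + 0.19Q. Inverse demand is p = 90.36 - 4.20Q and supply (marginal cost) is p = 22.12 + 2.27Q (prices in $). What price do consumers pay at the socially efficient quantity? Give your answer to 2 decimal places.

P = $42.41

Social marginal benefit = demand + MEB = 93.81 - 4.01Q.
Set SMB = MC: 93.81 - 4.01Q = 22.12 + 2.27Q → Q* = 11.4156.
Consumer price on the demand curve at Q*: 90.36 − 4.20×11.4156 = 42.4145.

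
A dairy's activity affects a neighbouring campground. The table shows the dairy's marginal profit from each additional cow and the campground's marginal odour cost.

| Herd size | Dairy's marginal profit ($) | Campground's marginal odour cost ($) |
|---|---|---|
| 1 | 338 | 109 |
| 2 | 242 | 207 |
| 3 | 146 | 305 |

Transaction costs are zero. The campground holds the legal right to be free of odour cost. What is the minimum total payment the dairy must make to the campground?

$316

Efficient level: marginal profit ≥ marginal odour cost through level 2, so k* = 2.
With the campground holding the right, the dairy must at least compensate total damage at k*: 109 + 207 = 316.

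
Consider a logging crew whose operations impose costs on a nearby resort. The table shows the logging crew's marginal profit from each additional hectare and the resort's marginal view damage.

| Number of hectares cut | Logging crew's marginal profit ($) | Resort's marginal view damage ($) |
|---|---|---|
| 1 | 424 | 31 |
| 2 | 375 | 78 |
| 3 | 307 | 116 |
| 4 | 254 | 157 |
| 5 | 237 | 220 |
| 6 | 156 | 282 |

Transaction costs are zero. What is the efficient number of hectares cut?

Bargaining reaches the level where marginal profit last exceeds marginal view damage.
That holds through level 5 (237 ≥ 220) but not at 6 (156 < 282).

5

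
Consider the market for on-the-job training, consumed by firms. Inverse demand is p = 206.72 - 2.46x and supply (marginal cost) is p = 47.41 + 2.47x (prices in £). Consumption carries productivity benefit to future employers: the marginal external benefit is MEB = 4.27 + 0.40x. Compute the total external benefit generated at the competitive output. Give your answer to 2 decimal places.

Market equilibrium (private): 47.41 + 2.47x = 206.72 - 2.46x → x_m = 32.3144.
Total external benefit = ∫₀^{x_m} (4.27 + 0.40x) dx = 4.27×32.3144 + ½×0.40×32.3144² = 346.8266.

£346.83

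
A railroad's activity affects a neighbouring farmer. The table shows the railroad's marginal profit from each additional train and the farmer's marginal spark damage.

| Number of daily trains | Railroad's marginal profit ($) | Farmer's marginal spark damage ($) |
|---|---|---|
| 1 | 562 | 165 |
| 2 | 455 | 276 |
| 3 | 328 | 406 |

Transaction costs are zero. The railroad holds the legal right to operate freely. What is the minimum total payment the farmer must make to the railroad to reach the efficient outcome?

Left alone the railroad would choose level 3 (marginal profit stays positive).
Efficient level: k* = 2 (marginal profit ≥ marginal spark damage through 2).
The farmer must at least cover the railroad's forgone profit from cutting 3→2: 328 = 328.

$328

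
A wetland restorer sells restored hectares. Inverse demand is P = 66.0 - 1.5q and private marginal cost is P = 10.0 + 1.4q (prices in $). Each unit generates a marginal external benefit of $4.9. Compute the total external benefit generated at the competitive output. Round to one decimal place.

Market equilibrium (private): 10.0 + 1.4q = 66.0 - 1.5q → q_m = 19.3103.
Total external benefit = MEB × q_m = 4.9 × 19.3103 = 94.6205.

$94.6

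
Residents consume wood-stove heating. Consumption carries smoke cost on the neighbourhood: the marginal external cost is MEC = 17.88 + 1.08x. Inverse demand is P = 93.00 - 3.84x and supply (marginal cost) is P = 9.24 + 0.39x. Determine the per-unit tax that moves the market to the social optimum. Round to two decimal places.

tax = 31.28 per unit

Social marginal benefit = demand − MEC = 75.12 - 4.92x.
Set SMB = MC: 75.12 - 4.92x = 9.24 + 0.39x → x* = 12.4068.
The Pigouvian tax equals MEC at x*: 17.88 + 1.08×12.4068 = 31.2793.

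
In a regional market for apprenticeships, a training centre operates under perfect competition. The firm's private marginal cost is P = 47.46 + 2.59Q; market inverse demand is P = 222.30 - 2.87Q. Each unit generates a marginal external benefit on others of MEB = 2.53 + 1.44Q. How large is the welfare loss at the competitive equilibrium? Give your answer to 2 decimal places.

DWL = 294.28

Market equilibrium (private): 47.46 + 2.59Q = 222.30 - 2.87Q → Q_m = 32.0220.
Social marginal cost = private MC − MEB = 44.93 + 1.15Q.
Set SMC = demand: 44.93 + 1.15Q = 222.30 - 2.87Q → Q* = 44.1219.
Between Q* and Q_m the wedge demand − SMC runs linearly from 0 to MEB(Q_m), so the loss is a triangle.
DWL = ½ × 12.0999 × 48.6416 = 294.2792.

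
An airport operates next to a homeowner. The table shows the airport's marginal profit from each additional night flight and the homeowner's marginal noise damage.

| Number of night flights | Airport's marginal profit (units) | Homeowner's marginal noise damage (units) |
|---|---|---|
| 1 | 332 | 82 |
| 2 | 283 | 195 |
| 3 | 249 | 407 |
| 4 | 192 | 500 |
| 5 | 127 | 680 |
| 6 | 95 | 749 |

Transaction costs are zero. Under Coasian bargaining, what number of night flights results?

Bargaining reaches the level where marginal profit last exceeds marginal noise damage.
That holds through level 2 (283 ≥ 195) but not at 3 (249 < 407).

2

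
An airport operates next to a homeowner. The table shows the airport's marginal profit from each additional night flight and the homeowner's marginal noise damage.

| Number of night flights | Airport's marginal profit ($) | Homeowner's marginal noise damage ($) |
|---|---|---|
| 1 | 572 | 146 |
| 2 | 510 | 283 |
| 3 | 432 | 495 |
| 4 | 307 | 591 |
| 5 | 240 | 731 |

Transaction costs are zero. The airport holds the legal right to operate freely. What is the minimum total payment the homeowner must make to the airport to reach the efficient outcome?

$979

Left alone the airport would choose level 5 (marginal profit stays positive).
Efficient level: k* = 2 (marginal profit ≥ marginal noise damage through 2).
The homeowner must at least cover the airport's forgone profit from cutting 5→2: 432 + 307 + 240 = 979.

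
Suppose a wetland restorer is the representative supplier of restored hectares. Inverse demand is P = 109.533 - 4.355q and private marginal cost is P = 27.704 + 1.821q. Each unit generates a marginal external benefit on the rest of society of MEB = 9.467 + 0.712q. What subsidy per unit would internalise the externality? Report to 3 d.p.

subsidy = 21.364 per unit

Social marginal cost = private MC − MEB = 18.237 + 1.109q.
Set SMC = demand: 18.237 + 1.109q = 109.533 - 4.355q → q* = 16.7086.
The Pigouvian subsidy equals MEB at q*: 9.467 + 0.712×16.7086 = 21.3635.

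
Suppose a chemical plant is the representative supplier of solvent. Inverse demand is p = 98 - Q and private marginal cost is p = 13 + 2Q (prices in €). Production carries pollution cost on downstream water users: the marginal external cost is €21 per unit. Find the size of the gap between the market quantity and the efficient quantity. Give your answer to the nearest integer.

Market equilibrium (private): 13 + 2Q = 98 - Q → Q_m = 28.3333.
Social marginal cost = private MC + MEC = 34 + 2Q.
Set SMC = demand: 34 + 2Q = 98 - Q → Q* = 21.3333.
Gap = |28.3333 − 21.3333| = 7.0000.

7 units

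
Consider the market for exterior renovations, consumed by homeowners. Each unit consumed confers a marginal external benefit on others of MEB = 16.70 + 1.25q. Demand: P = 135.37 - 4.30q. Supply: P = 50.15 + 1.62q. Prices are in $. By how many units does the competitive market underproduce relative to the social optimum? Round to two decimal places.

7.43 units

Market equilibrium (private): 50.15 + 1.62q = 135.37 - 4.30q → q_m = 14.3953.
Social marginal benefit = demand + MEB = 152.07 - 3.05q.
Set SMB = MC: 152.07 - 3.05q = 50.15 + 1.62q → q* = 21.8244.
Gap = |14.3953 − 21.8244| = 7.4291.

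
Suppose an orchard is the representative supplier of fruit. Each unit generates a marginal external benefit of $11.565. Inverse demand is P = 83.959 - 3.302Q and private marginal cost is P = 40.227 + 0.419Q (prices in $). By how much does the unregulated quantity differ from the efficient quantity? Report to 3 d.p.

3.108 units

Market equilibrium (private): 40.227 + 0.419Q = 83.959 - 3.302Q → Q_m = 11.7528.
Social marginal cost = private MC − MEB = 28.662 + 0.419Q.
Set SMC = demand: 28.662 + 0.419Q = 83.959 - 3.302Q → Q* = 14.8608.
Gap = |11.7528 − 14.8608| = 3.1080.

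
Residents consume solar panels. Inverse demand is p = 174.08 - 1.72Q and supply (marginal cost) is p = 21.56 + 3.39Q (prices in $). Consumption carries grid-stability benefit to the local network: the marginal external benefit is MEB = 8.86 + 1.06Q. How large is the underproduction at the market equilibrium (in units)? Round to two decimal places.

10.00 units

Market equilibrium (private): 21.56 + 3.39Q = 174.08 - 1.72Q → Q_m = 29.8474.
Social marginal benefit = demand + MEB = 182.94 - 0.66Q.
Set SMB = MC: 182.94 - 0.66Q = 21.56 + 3.39Q → Q* = 39.8469.
Gap = |29.8474 − 39.8469| = 9.9995.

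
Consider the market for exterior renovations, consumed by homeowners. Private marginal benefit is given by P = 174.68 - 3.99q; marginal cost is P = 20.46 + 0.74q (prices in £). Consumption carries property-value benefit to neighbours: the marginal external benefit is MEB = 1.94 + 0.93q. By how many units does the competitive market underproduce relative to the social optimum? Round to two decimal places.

Market equilibrium (private): 20.46 + 0.74q = 174.68 - 3.99q → q_m = 32.6047.
Social marginal benefit = demand + MEB = 176.62 - 3.06q.
Set SMB = MC: 176.62 - 3.06q = 20.46 + 0.74q → q* = 41.0947.
Gap = |32.6047 − 41.0947| = 8.4900.

8.49 units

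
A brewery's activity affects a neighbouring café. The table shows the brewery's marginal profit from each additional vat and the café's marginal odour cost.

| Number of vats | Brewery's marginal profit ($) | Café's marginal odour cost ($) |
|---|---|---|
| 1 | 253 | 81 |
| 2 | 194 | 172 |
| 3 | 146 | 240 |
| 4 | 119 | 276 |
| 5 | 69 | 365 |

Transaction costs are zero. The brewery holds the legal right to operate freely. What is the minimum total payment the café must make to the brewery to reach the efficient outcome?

$334

Left alone the brewery would choose level 5 (marginal profit stays positive).
Efficient level: k* = 2 (marginal profit ≥ marginal odour cost through 2).
The café must at least cover the brewery's forgone profit from cutting 5→2: 146 + 119 + 69 = 334.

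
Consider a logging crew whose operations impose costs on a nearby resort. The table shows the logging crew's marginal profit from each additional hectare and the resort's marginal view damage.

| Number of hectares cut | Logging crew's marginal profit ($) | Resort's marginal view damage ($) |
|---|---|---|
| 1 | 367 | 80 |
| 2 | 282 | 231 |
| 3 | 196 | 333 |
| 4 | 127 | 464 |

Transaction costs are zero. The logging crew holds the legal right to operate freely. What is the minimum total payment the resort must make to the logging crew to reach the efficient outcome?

$323

Left alone the logging crew would choose level 4 (marginal profit stays positive).
Efficient level: k* = 2 (marginal profit ≥ marginal view damage through 2).
The resort must at least cover the logging crew's forgone profit from cutting 4→2: 196 + 127 = 323.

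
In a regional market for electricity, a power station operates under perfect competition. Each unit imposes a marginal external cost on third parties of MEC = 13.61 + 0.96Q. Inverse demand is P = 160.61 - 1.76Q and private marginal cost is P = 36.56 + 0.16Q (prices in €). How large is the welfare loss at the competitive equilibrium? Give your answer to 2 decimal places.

Market equilibrium (private): 36.56 + 0.16Q = 160.61 - 1.76Q → Q_m = 64.6094.
Social marginal cost = private MC + MEC = 50.17 + 1.12Q.
Set SMC = demand: 50.17 + 1.12Q = 160.61 - 1.76Q → Q* = 38.3472.
The welfare-loss triangle has base |Q_m − Q*| and height MEC(Q_m) (the vertical gap between SMC and demand is zero at Q* and MEC at Q_m).
DWL = ½ × 26.2622 × 75.6350 = 993.1707.

DWL = €993.17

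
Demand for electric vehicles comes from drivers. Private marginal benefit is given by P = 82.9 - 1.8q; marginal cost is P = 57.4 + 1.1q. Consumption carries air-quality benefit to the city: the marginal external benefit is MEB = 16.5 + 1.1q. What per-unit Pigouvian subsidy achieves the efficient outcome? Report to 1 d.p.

Social marginal benefit = demand + MEB = 99.4 - 0.7q.
Set SMB = MC: 99.4 - 0.7q = 57.4 + 1.1q → q* = 23.3333.
The Pigouvian subsidy equals MEB at q*: 16.5 + 1.1×23.3333 = 42.1666.

subsidy = 42.2 per unit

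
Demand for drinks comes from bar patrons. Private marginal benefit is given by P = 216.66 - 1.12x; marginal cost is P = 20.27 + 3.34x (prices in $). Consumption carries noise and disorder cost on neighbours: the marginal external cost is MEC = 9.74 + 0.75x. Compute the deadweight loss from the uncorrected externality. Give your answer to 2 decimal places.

Market equilibrium (private): 20.27 + 3.34x = 216.66 - 1.12x → x_m = 44.0336.
Social marginal benefit = demand − MEC = 206.92 - 1.87x.
Set SMB = MC: 206.92 - 1.87x = 20.27 + 3.34x → x* = 35.8253.
The loss is the area between SMB and MC from x* to x_m; with linear curves that's a triangle of height MEC(x_m).
DWL = ½ × 8.2083 × 42.7652 = 175.5148.

DWL = $175.51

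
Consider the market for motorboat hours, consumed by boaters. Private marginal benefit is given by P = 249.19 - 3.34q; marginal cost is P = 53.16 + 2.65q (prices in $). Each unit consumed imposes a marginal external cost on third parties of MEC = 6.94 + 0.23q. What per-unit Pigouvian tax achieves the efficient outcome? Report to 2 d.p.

Social marginal benefit = demand − MEC = 242.25 - 3.57q.
Set SMB = MC: 242.25 - 3.57q = 53.16 + 2.65q → q* = 30.4003.
The Pigouvian tax equals MEC at q*: 6.94 + 0.23×30.4003 = 13.9321.

tax = $13.93 per unit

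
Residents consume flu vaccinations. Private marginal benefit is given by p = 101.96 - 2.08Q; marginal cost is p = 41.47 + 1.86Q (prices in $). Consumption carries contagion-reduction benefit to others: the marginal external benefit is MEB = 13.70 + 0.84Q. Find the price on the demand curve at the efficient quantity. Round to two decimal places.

P = $52.18

Social marginal benefit = demand + MEB = 115.66 - 1.24Q.
Set SMB = MC: 115.66 - 1.24Q = 41.47 + 1.86Q → Q* = 23.9323.
Consumer price on the demand curve at Q*: 101.96 − 2.08×23.9323 = 52.1808.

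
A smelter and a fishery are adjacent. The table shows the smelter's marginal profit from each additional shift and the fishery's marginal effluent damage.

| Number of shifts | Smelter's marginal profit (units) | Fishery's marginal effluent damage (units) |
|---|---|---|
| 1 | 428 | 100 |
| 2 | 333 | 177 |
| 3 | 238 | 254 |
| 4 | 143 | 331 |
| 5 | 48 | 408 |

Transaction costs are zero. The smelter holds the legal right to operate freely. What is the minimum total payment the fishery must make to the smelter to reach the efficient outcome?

Left alone the smelter would choose level 5 (marginal profit stays positive).
Efficient level: k* = 2 (marginal profit ≥ marginal effluent damage through 2).
The fishery must at least cover the smelter's forgone profit from cutting 5→2: 238 + 143 + 48 = 429.

429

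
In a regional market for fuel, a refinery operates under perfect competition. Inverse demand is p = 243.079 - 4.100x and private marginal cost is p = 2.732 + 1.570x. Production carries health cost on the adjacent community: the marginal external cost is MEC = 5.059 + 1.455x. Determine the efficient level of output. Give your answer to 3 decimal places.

Social marginal cost = private MC + MEC = 7.791 + 3.025x.
Set SMC = demand: 7.791 + 3.025x = 243.079 - 4.100x → x* = 33.0229.

x* = 33.023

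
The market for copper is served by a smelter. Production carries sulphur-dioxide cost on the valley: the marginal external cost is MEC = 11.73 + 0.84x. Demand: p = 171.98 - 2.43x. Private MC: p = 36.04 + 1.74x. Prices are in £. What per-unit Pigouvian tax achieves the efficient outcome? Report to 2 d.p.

tax = £32.56 per unit

Social marginal cost = private MC + MEC = 47.77 + 2.58x.
Set SMC = demand: 47.77 + 2.58x = 171.98 - 2.43x → x* = 24.7924.
The Pigouvian tax equals MEC at x*: 11.73 + 0.84×24.7924 = 32.5556.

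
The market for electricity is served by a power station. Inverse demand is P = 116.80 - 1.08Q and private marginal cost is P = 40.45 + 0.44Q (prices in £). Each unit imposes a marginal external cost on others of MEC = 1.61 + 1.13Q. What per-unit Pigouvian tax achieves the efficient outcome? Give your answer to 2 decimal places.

tax = £33.48 per unit

Social marginal cost = private MC + MEC = 42.06 + 1.57Q.
Set SMC = demand: 42.06 + 1.57Q = 116.80 - 1.08Q → Q* = 28.2038.
The Pigouvian tax equals MEC at Q*: 1.61 + 1.13×28.2038 = 33.4803.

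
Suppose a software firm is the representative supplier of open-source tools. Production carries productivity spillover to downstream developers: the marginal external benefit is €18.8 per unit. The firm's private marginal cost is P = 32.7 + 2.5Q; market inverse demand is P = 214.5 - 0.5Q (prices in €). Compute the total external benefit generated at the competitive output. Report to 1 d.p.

Market equilibrium (private): 32.7 + 2.5Q = 214.5 - 0.5Q → Q_m = 60.6000.
Total external benefit = MEB × Q_m = 18.8 × 60.6000 = 1139.2800.

€1139.3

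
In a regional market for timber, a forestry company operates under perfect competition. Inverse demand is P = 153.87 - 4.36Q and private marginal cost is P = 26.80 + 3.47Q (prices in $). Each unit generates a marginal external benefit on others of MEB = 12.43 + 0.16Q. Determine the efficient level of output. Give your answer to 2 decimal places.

Q* = 18.19

Social marginal cost = private MC − MEB = 14.37 + 3.31Q.
Set SMC = demand: 14.37 + 3.31Q = 153.87 - 4.36Q → Q* = 18.1877.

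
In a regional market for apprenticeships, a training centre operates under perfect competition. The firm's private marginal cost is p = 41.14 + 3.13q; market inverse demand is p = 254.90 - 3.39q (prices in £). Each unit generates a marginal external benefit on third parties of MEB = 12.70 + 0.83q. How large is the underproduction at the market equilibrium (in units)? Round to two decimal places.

Market equilibrium (private): 41.14 + 3.13q = 254.90 - 3.39q → q_m = 32.7853.
Social marginal cost = private MC − MEB = 28.44 + 2.30q.
Set SMC = demand: 28.44 + 2.30q = 254.90 - 3.39q → q* = 39.7996.
Gap = |32.7853 − 39.7996| = 7.0143.

7.01 units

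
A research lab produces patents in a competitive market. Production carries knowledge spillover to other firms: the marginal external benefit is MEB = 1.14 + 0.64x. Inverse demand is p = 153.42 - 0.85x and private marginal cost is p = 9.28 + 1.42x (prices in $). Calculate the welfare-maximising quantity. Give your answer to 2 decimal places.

Social marginal cost = private MC − MEB = 8.14 + 0.78x.
Set SMC = demand: 8.14 + 0.78x = 153.42 - 0.85x → x* = 89.1288.

x* = 89.13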